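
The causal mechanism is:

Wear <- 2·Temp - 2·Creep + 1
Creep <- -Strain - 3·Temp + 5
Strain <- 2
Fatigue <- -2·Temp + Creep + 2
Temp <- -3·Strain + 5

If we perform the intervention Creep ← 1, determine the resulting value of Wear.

The intervention breaks the incoming arrows to Creep: Creep <- -Strain - 3·Temp + 5 no longer applies, and Creep = 1.
Temp = -3·Strain + 5  [with Strain=2]  = -1
Wear = 2·Temp - 2·Creep + 1  [with Temp=-1, Creep=1]  = -3

-3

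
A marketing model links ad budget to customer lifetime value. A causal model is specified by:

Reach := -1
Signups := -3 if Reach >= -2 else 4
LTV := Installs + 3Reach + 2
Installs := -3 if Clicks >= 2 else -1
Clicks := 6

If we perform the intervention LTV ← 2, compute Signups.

The intervention breaks the incoming arrows to LTV: LTV := Installs + 3Reach + 2 no longer applies, and LTV = 2.
Since Signups is not a descendant of the intervened variable, it is unaffected.
Signups = -3 if Reach >= -2 else 4  [with Reach=-1]  = -3

-3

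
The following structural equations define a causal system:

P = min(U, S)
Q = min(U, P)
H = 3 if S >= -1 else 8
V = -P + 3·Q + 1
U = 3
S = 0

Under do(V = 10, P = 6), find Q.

3

Under do(V = 10, P = 6), each intervened variable's structural equation is replaced by its fixed value.
Q = min(U, P)  [with U=3, P=6]  = 3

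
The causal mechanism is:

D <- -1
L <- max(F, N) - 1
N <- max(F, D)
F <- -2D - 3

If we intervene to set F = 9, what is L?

Under do(F=9), the mechanism F <- -2D - 3 is discarded; F is fixed at 9.
N = max(F, D)  [with F=9, D=-1]  = 9
L = max(F, N) - 1  [with F=9, N=9]  = 8

8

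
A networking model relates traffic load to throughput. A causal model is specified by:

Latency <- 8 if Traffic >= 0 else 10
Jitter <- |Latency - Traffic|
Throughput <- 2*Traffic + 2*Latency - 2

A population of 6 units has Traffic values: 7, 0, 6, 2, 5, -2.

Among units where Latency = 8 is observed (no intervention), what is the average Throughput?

Conditioning on Latency=8 selects the 5 unit(s) with Traffic ∈ {7, 0, 6, 2, 5}. Their Throughput values: 28, 14, 26, 18, 24. Mean = 22.

22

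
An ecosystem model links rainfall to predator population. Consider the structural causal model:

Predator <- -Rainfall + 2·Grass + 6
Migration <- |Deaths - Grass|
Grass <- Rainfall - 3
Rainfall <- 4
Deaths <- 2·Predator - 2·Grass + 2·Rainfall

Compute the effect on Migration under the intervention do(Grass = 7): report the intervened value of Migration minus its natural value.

6

do(Grass=7) replaces the equation Grass <- Rainfall - 3 with the constant Grass = 7.
Predator = -Rainfall + 2·Grass + 6  [with Rainfall=4, Grass=7]  = 16
Deaths = 2·Predator - 2·Grass + 2·Rainfall  [with Predator=16, Grass=7, Rainfall=4]  = 26
Migration = |Deaths - Grass|  [with Deaths=26, Grass=7]  = 19
Without intervention: Grass = Rainfall - 3  [with Rainfall=4]  = 1; Predator = -Rainfall + 2·Grass + 6  [with Rainfall=4, Grass=1]  = 4; Deaths = 2·Predator - 2·Grass + 2·Rainfall  [with Predator=4, Grass=1, Rainfall=4]  = 14; Migration = |Deaths - Grass|  [with Deaths=14, Grass=1]  = 13.
Change = 19 − 13 = 6.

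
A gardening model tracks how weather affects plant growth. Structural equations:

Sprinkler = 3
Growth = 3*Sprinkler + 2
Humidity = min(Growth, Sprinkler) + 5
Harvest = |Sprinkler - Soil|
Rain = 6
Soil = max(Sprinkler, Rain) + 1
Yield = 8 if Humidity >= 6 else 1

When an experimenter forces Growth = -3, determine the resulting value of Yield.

Under do(Growth=-3), the mechanism Growth = 3*Sprinkler + 2 is discarded; Growth is fixed at -3.
Humidity = min(Growth, Sprinkler) + 5  [with Growth=-3, Sprinkler=3]  = 2
Yield = 8 if Humidity >= 6 else 1  [with Humidity=2]  = 1

1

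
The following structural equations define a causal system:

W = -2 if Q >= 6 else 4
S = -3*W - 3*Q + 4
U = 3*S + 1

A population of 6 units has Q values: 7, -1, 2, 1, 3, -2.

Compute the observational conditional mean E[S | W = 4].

-9.8

Observing W=4 restricts to units where W's equation naturally yields 4: Q ∈ {-1, 2, 1, 3, -2}. In that subpopulation S = -5, -14, -11, -17, -2, mean -9.8.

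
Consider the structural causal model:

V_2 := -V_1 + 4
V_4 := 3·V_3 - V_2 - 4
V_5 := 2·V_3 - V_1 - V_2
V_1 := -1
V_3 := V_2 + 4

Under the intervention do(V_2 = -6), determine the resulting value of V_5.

do(V_2=-6) replaces the equation V_2 := -V_1 + 4 with the constant V_2 = -6.
V_3 = V_2 + 4  [with V_2=-6]  = -2
V_5 = 2·V_3 - V_1 - V_2  [with V_3=-2, V_1=-1, V_2=-6]  = 3

3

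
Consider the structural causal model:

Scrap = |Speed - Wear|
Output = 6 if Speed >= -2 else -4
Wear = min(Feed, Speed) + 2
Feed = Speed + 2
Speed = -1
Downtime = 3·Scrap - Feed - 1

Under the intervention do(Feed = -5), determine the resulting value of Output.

6

do(Feed=-5) replaces the equation Feed = Speed + 2 with the constant Feed = -5.
Since Output is not a descendant of the intervened variable, it is unaffected.
Output = 6 if Speed >= -2 else -4  [with Speed=-1]  = 6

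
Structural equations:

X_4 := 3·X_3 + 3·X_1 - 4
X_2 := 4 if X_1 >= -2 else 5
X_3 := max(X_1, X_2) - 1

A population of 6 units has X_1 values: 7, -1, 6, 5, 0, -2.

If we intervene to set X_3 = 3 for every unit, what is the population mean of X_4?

12.5

The intervention sets X_3=3 in all 6 units regardless of X_1. Recomputing X_4 per unit gives 26, 2, 23, 20, 5, -1; average 12.5.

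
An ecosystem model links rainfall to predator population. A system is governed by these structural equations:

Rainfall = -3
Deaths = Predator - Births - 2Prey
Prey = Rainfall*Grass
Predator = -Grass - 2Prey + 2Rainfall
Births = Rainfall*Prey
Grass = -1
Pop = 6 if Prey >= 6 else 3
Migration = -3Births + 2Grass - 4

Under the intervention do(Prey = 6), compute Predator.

-17

The intervention breaks the incoming arrows to Prey: Prey = Rainfall*Grass no longer applies, and Prey = 6.
Predator = -Grass - 2Prey + 2Rainfall  [with Grass=-1, Prey=6, Rainfall=-3]  = -17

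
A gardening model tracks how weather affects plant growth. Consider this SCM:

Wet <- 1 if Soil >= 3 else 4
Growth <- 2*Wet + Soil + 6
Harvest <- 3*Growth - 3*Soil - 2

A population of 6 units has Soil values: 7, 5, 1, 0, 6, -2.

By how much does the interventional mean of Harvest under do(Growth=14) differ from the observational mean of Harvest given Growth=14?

The intervention sets Growth=14 in all 6 units regardless of Soil. Recomputing Harvest per unit gives 19, 25, 37, 40, 22, 46; average 31.5.
Observing Growth=14 restricts to units where Growth's equation naturally yields 14: Soil ∈ {0, 6}. In that subpopulation Harvest = 40, 22, mean 31.
Difference = 31.5 − 31 = 0.5.

0.5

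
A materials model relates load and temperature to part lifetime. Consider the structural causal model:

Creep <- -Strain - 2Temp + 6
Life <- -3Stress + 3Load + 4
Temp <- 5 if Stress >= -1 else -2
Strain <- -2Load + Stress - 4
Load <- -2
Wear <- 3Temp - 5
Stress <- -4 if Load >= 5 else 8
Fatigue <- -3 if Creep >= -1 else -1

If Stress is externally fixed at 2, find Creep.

do(Stress=2) replaces the equation Stress <- -4 if Load >= 5 else 8 with the constant Stress = 2.
Strain = -2Load + Stress - 4  [with Load=-2, Stress=2]  = 2
Temp = 5 if Stress >= -1 else -2  [with Stress=2]  = 5
Creep = -Strain - 2Temp + 6  [with Strain=2, Temp=5]  = -6

-6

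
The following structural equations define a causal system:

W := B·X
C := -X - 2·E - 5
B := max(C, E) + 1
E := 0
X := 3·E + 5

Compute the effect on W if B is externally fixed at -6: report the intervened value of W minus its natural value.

-35

Intervening sets B = -6 and removes its equation (B := max(C, E) + 1).
X = 3·E + 5  [with E=0]  = 5
W = B·X  [with B=-6, X=5]  = -30
Without intervention: X = 3·E + 5  [with E=0]  = 5; C = -X - 2·E - 5  [with X=5, E=0]  = -10; B = max(C, E) + 1  [with C=-10, E=0]  = 1; W = B·X  [with B=1, X=5]  = 5.
Change = -30 − 5 = -35.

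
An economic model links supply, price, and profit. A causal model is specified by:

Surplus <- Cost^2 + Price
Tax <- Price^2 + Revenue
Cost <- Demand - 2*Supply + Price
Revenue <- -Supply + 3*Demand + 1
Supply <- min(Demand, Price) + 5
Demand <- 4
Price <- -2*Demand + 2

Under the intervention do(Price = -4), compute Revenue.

do(Price=-4) replaces the equation Price <- -2*Demand + 2 with the constant Price = -4.
Supply = min(Demand, Price) + 5  [with Demand=4, Price=-4]  = 1
Revenue = -Supply + 3*Demand + 1  [with Supply=1, Demand=4]  = 12

12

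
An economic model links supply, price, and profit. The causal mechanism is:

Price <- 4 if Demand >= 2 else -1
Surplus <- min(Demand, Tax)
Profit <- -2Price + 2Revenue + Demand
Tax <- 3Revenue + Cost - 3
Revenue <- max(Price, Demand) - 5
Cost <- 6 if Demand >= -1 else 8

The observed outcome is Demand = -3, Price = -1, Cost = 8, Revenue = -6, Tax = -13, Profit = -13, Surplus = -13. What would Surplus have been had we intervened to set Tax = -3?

-3

Under do(Tax=-3), the mechanism Tax <- 3Revenue + Cost - 3 is discarded; Tax is fixed at -3.
Surplus = min(Demand, Tax)  [with Demand=-3, Tax=-3]  = -3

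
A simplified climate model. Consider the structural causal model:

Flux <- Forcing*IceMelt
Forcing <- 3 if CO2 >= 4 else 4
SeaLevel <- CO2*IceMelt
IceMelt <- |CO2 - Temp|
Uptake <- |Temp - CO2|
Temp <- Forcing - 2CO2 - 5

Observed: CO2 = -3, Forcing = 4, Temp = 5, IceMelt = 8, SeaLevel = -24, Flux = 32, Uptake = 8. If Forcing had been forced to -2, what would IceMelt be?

Under do(Forcing=-2), the mechanism Forcing <- 3 if CO2 >= 4 else 4 is discarded; Forcing is fixed at -2.
Temp = Forcing - 2CO2 - 5  [with Forcing=-2, CO2=-3]  = -1
IceMelt = |CO2 - Temp|  [with CO2=-3, Temp=-1]  = 2

2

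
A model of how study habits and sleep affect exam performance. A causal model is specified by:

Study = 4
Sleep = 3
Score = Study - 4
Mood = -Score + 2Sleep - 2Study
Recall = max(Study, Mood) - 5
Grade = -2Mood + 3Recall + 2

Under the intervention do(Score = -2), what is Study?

Under do(Score=-2), the mechanism Score = Study - 4 is discarded; Score is fixed at -2.
Study is not downstream of the intervention, so its value is determined by the original equations.

4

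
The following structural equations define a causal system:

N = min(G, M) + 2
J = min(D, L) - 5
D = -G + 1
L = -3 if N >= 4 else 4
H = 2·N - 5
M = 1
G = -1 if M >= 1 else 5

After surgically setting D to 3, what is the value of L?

The intervention breaks the incoming arrows to D: D = -G + 1 no longer applies, and D = 3.
Since L is not a descendant of the intervened variable, it is unaffected.
G = -1 if M >= 1 else 5  [with M=1]  = -1
N = min(G, M) + 2  [with G=-1, M=1]  = 1
L = -3 if N >= 4 else 4  [with N=1]  = 4

4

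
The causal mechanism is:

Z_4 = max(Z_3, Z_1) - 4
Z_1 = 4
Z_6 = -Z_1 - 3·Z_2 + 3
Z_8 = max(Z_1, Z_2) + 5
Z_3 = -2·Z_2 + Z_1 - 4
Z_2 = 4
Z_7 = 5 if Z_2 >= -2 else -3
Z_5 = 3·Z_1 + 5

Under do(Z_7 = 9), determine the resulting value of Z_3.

-8

Intervening sets Z_7 = 9 and removes its equation (Z_7 = 5 if Z_2 >= -2 else -3).
Z_3 is not downstream of the intervention, so its value is determined by the original equations.
Z_3 = -2·Z_2 + Z_1 - 4  [with Z_2=4, Z_1=4]  = -8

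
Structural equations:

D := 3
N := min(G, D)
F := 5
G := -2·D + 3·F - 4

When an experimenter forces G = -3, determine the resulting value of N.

-3

The intervention breaks the incoming arrows to G: G := -2·D + 3·F - 4 no longer applies, and G = -3.
N = min(G, D)  [with G=-3, D=3]  = -3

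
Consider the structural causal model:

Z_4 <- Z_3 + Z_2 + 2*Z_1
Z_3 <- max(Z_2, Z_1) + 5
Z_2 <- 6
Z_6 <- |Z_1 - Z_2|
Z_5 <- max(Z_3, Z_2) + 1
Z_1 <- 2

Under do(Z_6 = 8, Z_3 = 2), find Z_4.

12

Under do(Z_6 = 8, Z_3 = 2), each intervened variable's structural equation is replaced by its fixed value.
Z_4 = Z_3 + Z_2 + 2*Z_1  [with Z_3=2, Z_2=6, Z_1=2]  = 12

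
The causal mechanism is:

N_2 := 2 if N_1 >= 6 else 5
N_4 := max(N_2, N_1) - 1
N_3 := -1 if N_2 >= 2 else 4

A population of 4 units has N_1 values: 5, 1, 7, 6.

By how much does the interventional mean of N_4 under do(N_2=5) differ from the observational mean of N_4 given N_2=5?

Under do(N_2=5), N_2's equation is replaced by N_2=5 for every unit. Per-unit N_4: 4, 4, 6, 5. Mean = 4.75.
Conditioning on N_2=5 selects the 2 unit(s) with N_1 ∈ {5, 1}. Their N_4 values: 4, 4. Mean = 4.
Difference = 4.75 − 4 = 0.75.

0.75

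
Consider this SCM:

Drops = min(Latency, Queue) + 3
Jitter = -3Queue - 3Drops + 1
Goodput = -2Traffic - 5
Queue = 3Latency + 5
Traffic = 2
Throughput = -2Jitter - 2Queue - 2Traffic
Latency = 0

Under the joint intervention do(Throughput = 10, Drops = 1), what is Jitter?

-17

Setting Throughput = 10, Drops = 1 by intervention discards those variables' equations.
Queue = 3Latency + 5  [with Latency=0]  = 5
Jitter = -3Queue - 3Drops + 1  [with Queue=5, Drops=1]  = -17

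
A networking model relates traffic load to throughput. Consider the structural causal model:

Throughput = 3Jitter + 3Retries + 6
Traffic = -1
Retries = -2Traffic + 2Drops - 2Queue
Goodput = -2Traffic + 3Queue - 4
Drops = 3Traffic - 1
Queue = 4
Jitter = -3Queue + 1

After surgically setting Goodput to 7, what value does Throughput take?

Intervening sets Goodput = 7 and removes its equation (Goodput = -2Traffic + 3Queue - 4).
Since Throughput is not a descendant of the intervened variable, it is unaffected.
Drops = 3Traffic - 1  [with Traffic=-1]  = -4
Retries = -2Traffic + 2Drops - 2Queue  [with Traffic=-1, Drops=-4, Queue=4]  = -14
Jitter = -3Queue + 1  [with Queue=4]  = -11
Throughput = 3Jitter + 3Retries + 6  [with Jitter=-11, Retries=-14]  = -69

-69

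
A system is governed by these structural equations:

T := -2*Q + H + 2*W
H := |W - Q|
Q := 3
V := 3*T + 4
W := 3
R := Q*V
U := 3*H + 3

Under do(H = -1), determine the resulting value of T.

-1

The intervention breaks the incoming arrows to H: H := |W - Q| no longer applies, and H = -1.
T = -2*Q + H + 2*W  [with Q=3, H=-1, W=3]  = -1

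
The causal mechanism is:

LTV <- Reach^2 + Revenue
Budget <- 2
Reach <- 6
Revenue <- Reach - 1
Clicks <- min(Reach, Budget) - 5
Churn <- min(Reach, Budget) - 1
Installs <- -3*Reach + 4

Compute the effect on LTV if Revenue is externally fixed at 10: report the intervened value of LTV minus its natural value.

5

Intervening sets Revenue = 10 and removes its equation (Revenue <- Reach - 1).
LTV = Reach^2 + Revenue  [with Reach=6, Revenue=10]  = 46
Without intervention: Revenue = Reach - 1  [with Reach=6]  = 5; LTV = Reach^2 + Revenue  [with Reach=6, Revenue=5]  = 41.
Change = 46 − 41 = 5.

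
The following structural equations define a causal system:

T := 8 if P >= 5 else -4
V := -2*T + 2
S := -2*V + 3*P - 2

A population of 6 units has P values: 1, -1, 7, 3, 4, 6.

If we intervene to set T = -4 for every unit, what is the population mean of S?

Every unit gets T=-4 under the intervention. S values become -19, -25, -1, -13, -10, -4; E[S|do(T=-4)] = -12.

-12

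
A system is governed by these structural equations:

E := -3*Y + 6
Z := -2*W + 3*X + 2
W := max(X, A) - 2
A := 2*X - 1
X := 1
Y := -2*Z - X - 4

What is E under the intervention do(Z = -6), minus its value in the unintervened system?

Under do(Z=-6), the mechanism Z := -2*W + 3*X + 2 is discarded; Z is fixed at -6.
Y = -2*Z - X - 4  [with Z=-6, X=1]  = 7
E = -3*Y + 6  [with Y=7]  = -15
Without intervention: A = 2*X - 1  [with X=1]  = 1; W = max(X, A) - 2  [with X=1, A=1]  = -1; Z = -2*W + 3*X + 2  [with W=-1, X=1]  = 7; Y = -2*Z - X - 4  [with Z=7, X=1]  = -19; E = -3*Y + 6  [with Y=-19]  = 63.
Change = -15 − 63 = -78.

-78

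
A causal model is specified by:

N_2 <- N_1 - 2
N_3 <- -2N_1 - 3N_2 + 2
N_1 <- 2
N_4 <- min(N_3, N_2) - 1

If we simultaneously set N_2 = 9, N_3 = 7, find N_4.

6

Setting N_2 = 9, N_3 = 7 by intervention discards those variables' equations.
N_4 = min(N_3, N_2) - 1  [with N_3=7, N_2=9]  = 6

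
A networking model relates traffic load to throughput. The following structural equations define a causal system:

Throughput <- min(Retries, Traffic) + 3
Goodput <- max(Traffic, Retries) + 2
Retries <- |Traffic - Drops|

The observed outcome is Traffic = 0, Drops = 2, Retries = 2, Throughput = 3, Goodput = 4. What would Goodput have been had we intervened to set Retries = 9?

11

do(Retries=9) replaces the equation Retries <- |Traffic - Drops| with the constant Retries = 9.
Goodput = max(Traffic, Retries) + 2  [with Traffic=0, Retries=9]  = 11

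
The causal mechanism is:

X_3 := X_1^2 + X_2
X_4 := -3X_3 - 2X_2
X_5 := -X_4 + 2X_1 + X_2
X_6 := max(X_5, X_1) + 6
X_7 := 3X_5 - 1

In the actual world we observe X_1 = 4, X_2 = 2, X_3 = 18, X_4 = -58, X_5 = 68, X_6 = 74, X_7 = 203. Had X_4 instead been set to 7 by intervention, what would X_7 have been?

The intervention breaks the incoming arrows to X_4: X_4 := -3X_3 - 2X_2 no longer applies, and X_4 = 7.
X_5 = -X_4 + 2X_1 + X_2  [with X_4=7, X_1=4, X_2=2]  = 3
X_7 = 3X_5 - 1  [with X_5=3]  = 8

8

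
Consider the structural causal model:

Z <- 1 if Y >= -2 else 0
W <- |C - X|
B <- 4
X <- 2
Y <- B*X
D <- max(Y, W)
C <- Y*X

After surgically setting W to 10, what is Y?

do(W=10) replaces the equation W <- |C - X| with the constant W = 10.
Y is not downstream of the intervention, so its value is determined by the original equations.
Y = B*X  [with B=4, X=2]  = 8

8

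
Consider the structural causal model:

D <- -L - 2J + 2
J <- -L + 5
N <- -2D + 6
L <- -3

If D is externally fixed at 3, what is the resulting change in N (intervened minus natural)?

The intervention breaks the incoming arrows to D: D <- -L - 2J + 2 no longer applies, and D = 3.
N = -2D + 6  [with D=3]  = 0
Without intervention: J = -L + 5  [with L=-3]  = 8; D = -L - 2J + 2  [with L=-3, J=8]  = -11; N = -2D + 6  [with D=-11]  = 28.
Change = 0 − 28 = -28.

-28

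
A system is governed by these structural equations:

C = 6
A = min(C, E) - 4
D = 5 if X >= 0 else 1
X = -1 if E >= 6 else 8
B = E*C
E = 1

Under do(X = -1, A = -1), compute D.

The joint intervention fixes X = -1, A = -1, removing each variable's own equation.
D = 5 if X >= 0 else 1  [with X=-1]  = 1

1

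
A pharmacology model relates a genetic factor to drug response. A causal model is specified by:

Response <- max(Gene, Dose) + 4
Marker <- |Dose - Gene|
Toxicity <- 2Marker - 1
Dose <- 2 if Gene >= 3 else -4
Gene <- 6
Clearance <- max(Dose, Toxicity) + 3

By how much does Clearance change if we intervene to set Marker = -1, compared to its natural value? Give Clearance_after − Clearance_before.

-5

The intervention breaks the incoming arrows to Marker: Marker <- |Dose - Gene| no longer applies, and Marker = -1.
Dose = 2 if Gene >= 3 else -4  [with Gene=6]  = 2
Toxicity = 2Marker - 1  [with Marker=-1]  = -3
Clearance = max(Dose, Toxicity) + 3  [with Dose=2, Toxicity=-3]  = 5
Without intervention: Dose = 2 if Gene >= 3 else -4  [with Gene=6]  = 2; Marker = |Dose - Gene|  [with Dose=2, Gene=6]  = 4; Toxicity = 2Marker - 1  [with Marker=4]  = 7; Clearance = max(Dose, Toxicity) + 3  [with Dose=2, Toxicity=7]  = 10.
Change = 5 − 10 = -5.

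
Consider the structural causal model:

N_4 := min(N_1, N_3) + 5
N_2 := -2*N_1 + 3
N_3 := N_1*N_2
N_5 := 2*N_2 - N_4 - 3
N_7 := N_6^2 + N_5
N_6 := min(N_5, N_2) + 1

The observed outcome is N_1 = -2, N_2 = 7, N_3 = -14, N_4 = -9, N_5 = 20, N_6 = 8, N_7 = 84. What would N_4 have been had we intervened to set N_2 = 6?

-7

Under do(N_2=6), the mechanism N_2 := -2*N_1 + 3 is discarded; N_2 is fixed at 6.
N_3 = N_1*N_2  [with N_1=-2, N_2=6]  = -12
N_4 = min(N_1, N_3) + 5  [with N_1=-2, N_3=-12]  = -7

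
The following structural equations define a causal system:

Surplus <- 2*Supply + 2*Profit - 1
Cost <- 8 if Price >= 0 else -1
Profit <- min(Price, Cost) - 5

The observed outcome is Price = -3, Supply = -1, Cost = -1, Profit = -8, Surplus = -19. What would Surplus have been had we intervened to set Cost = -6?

do(Cost=-6) replaces the equation Cost <- 8 if Price >= 0 else -1 with the constant Cost = -6.
Profit = min(Price, Cost) - 5  [with Price=-3, Cost=-6]  = -11
Surplus = 2*Supply + 2*Profit - 1  [with Supply=-1, Profit=-11]  = -25

-25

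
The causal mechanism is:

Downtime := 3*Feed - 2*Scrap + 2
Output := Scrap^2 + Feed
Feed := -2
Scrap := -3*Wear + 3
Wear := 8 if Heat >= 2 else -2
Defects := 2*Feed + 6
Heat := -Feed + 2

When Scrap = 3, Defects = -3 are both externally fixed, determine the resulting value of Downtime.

Setting Scrap = 3, Defects = -3 by intervention discards those variables' equations.
Downtime = 3*Feed - 2*Scrap + 2  [with Feed=-2, Scrap=3]  = -10

-10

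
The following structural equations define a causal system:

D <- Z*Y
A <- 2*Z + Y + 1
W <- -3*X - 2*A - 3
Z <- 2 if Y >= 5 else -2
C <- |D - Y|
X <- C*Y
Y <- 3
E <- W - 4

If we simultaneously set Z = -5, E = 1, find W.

Setting Z = -5, E = 1 by intervention discards those variables' equations.
D = Z*Y  [with Z=-5, Y=3]  = -15
A = 2*Z + Y + 1  [with Z=-5, Y=3]  = -6
C = |D - Y|  [with D=-15, Y=3]  = 18
X = C*Y  [with C=18, Y=3]  = 54
W = -3*X - 2*A - 3  [with X=54, A=-6]  = -153

-153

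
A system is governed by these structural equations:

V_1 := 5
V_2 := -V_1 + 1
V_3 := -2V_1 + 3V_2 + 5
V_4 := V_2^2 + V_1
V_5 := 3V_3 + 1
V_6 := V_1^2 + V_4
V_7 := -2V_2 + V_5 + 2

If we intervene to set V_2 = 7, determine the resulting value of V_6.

Under do(V_2=7), the mechanism V_2 := -V_1 + 1 is discarded; V_2 is fixed at 7.
V_4 = V_2^2 + V_1  [with V_2=7, V_1=5]  = 54
V_6 = V_1^2 + V_4  [with V_1=5, V_4=54]  = 79

79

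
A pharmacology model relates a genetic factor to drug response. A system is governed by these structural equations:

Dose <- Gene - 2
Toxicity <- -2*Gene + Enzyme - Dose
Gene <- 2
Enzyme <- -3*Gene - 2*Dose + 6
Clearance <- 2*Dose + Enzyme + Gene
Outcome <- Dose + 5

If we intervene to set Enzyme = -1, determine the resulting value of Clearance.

1

do(Enzyme=-1) replaces the equation Enzyme <- -3*Gene - 2*Dose + 6 with the constant Enzyme = -1.
Dose = Gene - 2  [with Gene=2]  = 0
Clearance = 2*Dose + Enzyme + Gene  [with Dose=0, Enzyme=-1, Gene=2]  = 1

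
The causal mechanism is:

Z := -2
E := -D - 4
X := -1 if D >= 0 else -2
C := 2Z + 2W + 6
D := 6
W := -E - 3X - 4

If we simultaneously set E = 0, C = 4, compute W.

-1

The joint intervention fixes E = 0, C = 4, removing each variable's own equation.
X = -1 if D >= 0 else -2  [with D=6]  = -1
W = -E - 3X - 4  [with E=0, X=-1]  = -1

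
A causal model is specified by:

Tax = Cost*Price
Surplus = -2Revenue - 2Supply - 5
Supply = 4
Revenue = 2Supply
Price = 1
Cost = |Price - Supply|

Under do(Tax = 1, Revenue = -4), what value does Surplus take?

Setting Tax = 1, Revenue = -4 by intervention discards those variables' equations.
Surplus = -2Revenue - 2Supply - 5  [with Revenue=-4, Supply=4]  = -5

-5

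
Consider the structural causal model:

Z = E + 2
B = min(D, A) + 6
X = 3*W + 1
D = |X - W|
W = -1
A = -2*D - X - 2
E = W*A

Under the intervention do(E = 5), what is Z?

7

The intervention breaks the incoming arrows to E: E = W*A no longer applies, and E = 5.
Z = E + 2  [with E=5]  = 7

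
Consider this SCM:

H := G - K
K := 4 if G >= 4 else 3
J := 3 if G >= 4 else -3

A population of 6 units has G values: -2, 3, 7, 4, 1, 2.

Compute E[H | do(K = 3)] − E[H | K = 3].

1.5

Under do(K=3), K's equation is replaced by K=3 for every unit. Per-unit H: -5, 0, 4, 1, -2, -1. Mean = -0.5.
Observing K=3 restricts to units where K's equation naturally yields 3: G ∈ {-2, 3, 1, 2}. In that subpopulation H = -5, 0, -2, -1, mean -2.
Difference = -0.5 − (-2) = 1.5.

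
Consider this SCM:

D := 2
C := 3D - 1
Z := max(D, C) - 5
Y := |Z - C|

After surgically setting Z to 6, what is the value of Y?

1

The intervention breaks the incoming arrows to Z: Z := max(D, C) - 5 no longer applies, and Z = 6.
C = 3D - 1  [with D=2]  = 5
Y = |Z - C|  [with Z=6, C=5]  = 1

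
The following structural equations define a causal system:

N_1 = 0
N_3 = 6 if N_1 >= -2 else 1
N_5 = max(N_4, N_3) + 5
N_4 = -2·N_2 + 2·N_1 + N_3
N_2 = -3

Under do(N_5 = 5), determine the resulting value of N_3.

6

do(N_5=5) replaces the equation N_5 = max(N_4, N_3) + 5 with the constant N_5 = 5.
N_3 is not downstream of the intervention, so its value is determined by the original equations.
N_3 = 6 if N_1 >= -2 else 1  [with N_1=0]  = 6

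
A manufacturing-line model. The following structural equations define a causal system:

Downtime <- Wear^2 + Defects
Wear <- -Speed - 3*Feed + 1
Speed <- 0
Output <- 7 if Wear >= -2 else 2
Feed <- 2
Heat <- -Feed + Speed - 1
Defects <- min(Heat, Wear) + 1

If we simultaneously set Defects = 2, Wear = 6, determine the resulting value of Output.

7

Setting Defects = 2, Wear = 6 by intervention discards those variables' equations.
Output = 7 if Wear >= -2 else 2  [with Wear=6]  = 7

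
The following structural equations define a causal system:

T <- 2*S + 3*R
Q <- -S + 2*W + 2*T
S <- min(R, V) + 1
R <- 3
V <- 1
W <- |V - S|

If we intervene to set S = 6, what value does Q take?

46

The intervention breaks the incoming arrows to S: S <- min(R, V) + 1 no longer applies, and S = 6.
T = 2*S + 3*R  [with S=6, R=3]  = 21
W = |V - S|  [with V=1, S=6]  = 5
Q = -S + 2*W + 2*T  [with S=6, W=5, T=21]  = 46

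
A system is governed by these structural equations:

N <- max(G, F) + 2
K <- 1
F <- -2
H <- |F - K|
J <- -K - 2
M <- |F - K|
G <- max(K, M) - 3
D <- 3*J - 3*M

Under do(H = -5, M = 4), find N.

The joint intervention fixes H = -5, M = 4, removing each variable's own equation.
G = max(K, M) - 3  [with K=1, M=4]  = 1
N = max(G, F) + 2  [with G=1, F=-2]  = 3

3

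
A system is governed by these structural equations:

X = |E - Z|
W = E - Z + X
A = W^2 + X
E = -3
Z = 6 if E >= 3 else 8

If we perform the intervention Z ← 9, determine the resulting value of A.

12

do(Z=9) replaces the equation Z = 6 if E >= 3 else 8 with the constant Z = 9.
X = |E - Z|  [with E=-3, Z=9]  = 12
W = E - Z + X  [with E=-3, Z=9, X=12]  = 0
A = W^2 + X  [with W=0, X=12]  = 12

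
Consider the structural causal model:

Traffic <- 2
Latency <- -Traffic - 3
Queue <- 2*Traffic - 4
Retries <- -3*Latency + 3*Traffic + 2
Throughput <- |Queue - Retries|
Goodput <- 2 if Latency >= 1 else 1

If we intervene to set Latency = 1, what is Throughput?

do(Latency=1) replaces the equation Latency <- -Traffic - 3 with the constant Latency = 1.
Queue = 2*Traffic - 4  [with Traffic=2]  = 0
Retries = -3*Latency + 3*Traffic + 2  [with Latency=1, Traffic=2]  = 5
Throughput = |Queue - Retries|  [with Queue=0, Retries=5]  = 5

5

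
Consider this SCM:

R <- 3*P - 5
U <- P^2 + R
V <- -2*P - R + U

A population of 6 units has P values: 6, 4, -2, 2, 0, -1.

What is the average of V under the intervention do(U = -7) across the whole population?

do(U=-7) breaks U's dependence on P. With U=-7 fixed, V across the units is -32, -22, 8, -12, -2, 3, mean -9.5.

-9.5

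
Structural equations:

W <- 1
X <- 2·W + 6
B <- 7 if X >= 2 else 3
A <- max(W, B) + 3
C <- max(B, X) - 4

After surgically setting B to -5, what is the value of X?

8

Under do(B=-5), the mechanism B <- 7 if X >= 2 else 3 is discarded; B is fixed at -5.
Since X is not a descendant of the intervened variable, it is unaffected.
X = 2·W + 6  [with W=1]  = 8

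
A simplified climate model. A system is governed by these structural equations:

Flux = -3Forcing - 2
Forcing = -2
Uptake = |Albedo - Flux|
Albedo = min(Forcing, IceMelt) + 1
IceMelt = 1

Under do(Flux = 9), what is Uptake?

10

Intervening sets Flux = 9 and removes its equation (Flux = -3Forcing - 2).
Albedo = min(Forcing, IceMelt) + 1  [with Forcing=-2, IceMelt=1]  = -1
Uptake = |Albedo - Flux|  [with Albedo=-1, Flux=9]  = 10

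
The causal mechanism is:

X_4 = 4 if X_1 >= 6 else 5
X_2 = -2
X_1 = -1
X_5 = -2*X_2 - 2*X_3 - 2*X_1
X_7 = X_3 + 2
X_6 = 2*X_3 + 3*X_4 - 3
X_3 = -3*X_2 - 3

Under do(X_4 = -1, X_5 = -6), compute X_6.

0

The joint intervention fixes X_4 = -1, X_5 = -6, removing each variable's own equation.
X_3 = -3*X_2 - 3  [with X_2=-2]  = 3
X_6 = 2*X_3 + 3*X_4 - 3  [with X_3=3, X_4=-1]  = 0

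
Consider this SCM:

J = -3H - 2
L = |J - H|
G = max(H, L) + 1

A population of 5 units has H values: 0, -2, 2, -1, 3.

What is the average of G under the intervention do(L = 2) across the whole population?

3.2

do(L=2) breaks L's dependence on H. With L=2 fixed, G across the units is 3, 3, 3, 3, 4, mean 3.2.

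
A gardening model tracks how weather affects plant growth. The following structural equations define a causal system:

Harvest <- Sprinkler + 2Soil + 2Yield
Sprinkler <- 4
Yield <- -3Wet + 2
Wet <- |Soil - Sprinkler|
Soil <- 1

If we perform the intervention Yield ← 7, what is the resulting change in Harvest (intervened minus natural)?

Intervening sets Yield = 7 and removes its equation (Yield <- -3Wet + 2).
Harvest = Sprinkler + 2Soil + 2Yield  [with Sprinkler=4, Soil=1, Yield=7]  = 20
Without intervention: Wet = |Soil - Sprinkler|  [with Soil=1, Sprinkler=4]  = 3; Yield = -3Wet + 2  [with Wet=3]  = -7; Harvest = Sprinkler + 2Soil + 2Yield  [with Sprinkler=4, Soil=1, Yield=-7]  = -8.
Change = 20 − (-8) = 28.

28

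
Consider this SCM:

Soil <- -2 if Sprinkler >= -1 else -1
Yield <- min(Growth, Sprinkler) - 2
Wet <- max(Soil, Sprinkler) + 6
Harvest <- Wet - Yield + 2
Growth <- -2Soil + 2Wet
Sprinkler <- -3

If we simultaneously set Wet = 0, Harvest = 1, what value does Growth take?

2

Setting Wet = 0, Harvest = 1 by intervention discards those variables' equations.
Soil = -2 if Sprinkler >= -1 else -1  [with Sprinkler=-3]  = -1
Growth = -2Soil + 2Wet  [with Soil=-1, Wet=0]  = 2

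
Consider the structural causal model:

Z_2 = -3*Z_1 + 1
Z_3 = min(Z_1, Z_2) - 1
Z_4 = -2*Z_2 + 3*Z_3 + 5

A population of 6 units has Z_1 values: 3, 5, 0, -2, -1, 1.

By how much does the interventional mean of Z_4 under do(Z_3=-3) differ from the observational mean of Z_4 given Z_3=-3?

9

do(Z_3=-3) breaks Z_3's dependence on Z_1. With Z_3=-3 fixed, Z_4 across the units is 12, 24, -6, -18, -12, 0, mean 0.
Observing Z_3=-3 restricts to units where Z_3's equation naturally yields -3: Z_1 ∈ {-2, 1}. In that subpopulation Z_4 = -18, 0, mean -9.
Difference = 0 − (-9) = 9.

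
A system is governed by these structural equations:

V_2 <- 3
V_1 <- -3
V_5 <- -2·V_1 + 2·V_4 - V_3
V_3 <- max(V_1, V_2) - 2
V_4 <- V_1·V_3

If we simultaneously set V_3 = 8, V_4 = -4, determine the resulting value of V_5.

-10

Setting V_3 = 8, V_4 = -4 by intervention discards those variables' equations.
V_5 = -2·V_1 + 2·V_4 - V_3  [with V_1=-3, V_4=-4, V_3=8]  = -10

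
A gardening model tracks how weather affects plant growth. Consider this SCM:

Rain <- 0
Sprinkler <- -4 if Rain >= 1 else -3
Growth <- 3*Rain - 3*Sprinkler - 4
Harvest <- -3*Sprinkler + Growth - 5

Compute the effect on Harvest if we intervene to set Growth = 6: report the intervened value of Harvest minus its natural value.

1

The intervention breaks the incoming arrows to Growth: Growth <- 3*Rain - 3*Sprinkler - 4 no longer applies, and Growth = 6.
Sprinkler = -4 if Rain >= 1 else -3  [with Rain=0]  = -3
Harvest = -3*Sprinkler + Growth - 5  [with Sprinkler=-3, Growth=6]  = 10
Without intervention: Sprinkler = -4 if Rain >= 1 else -3  [with Rain=0]  = -3; Growth = 3*Rain - 3*Sprinkler - 4  [with Rain=0, Sprinkler=-3]  = 5; Harvest = -3*Sprinkler + Growth - 5  [with Sprinkler=-3, Growth=5]  = 9.
Change = 10 − 9 = 1.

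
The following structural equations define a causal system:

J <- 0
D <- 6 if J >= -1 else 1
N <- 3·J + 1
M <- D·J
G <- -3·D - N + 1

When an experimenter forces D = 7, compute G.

do(D=7) replaces the equation D <- 6 if J >= -1 else 1 with the constant D = 7.
N = 3·J + 1  [with J=0]  = 1
G = -3·D - N + 1  [with D=7, N=1]  = -21

-21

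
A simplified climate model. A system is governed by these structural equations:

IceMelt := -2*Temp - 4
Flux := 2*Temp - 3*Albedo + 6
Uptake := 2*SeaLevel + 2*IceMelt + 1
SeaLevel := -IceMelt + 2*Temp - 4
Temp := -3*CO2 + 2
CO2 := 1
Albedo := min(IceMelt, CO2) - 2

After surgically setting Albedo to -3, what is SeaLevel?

-4

Intervening sets Albedo = -3 and removes its equation (Albedo := min(IceMelt, CO2) - 2).
No directed path runs from Albedo to SeaLevel, so SeaLevel keeps its natural value.
Temp = -3*CO2 + 2  [with CO2=1]  = -1
IceMelt = -2*Temp - 4  [with Temp=-1]  = -2
SeaLevel = -IceMelt + 2*Temp - 4  [with IceMelt=-2, Temp=-1]  = -4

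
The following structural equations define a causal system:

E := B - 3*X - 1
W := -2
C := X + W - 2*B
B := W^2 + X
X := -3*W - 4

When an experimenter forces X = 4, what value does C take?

Under do(X=4), the mechanism X := -3*W - 4 is discarded; X is fixed at 4.
B = W^2 + X  [with W=-2, X=4]  = 8
C = X + W - 2*B  [with X=4, W=-2, B=8]  = -14

-14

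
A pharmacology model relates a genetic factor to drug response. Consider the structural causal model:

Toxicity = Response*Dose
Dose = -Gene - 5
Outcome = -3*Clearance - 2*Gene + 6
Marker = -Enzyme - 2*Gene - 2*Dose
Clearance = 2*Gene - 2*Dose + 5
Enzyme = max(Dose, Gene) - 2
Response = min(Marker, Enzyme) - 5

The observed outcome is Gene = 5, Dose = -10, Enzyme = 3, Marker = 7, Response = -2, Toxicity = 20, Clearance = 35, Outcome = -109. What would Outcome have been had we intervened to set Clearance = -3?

5

do(Clearance=-3) replaces the equation Clearance = 2*Gene - 2*Dose + 5 with the constant Clearance = -3.
Outcome = -3*Clearance - 2*Gene + 6  [with Clearance=-3, Gene=5]  = 5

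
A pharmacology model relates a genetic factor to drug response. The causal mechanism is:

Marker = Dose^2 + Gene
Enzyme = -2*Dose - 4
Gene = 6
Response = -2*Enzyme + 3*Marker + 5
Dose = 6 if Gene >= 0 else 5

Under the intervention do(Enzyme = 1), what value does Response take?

129

do(Enzyme=1) replaces the equation Enzyme = -2*Dose - 4 with the constant Enzyme = 1.
Dose = 6 if Gene >= 0 else 5  [with Gene=6]  = 6
Marker = Dose^2 + Gene  [with Dose=6, Gene=6]  = 42
Response = -2*Enzyme + 3*Marker + 5  [with Enzyme=1, Marker=42]  = 129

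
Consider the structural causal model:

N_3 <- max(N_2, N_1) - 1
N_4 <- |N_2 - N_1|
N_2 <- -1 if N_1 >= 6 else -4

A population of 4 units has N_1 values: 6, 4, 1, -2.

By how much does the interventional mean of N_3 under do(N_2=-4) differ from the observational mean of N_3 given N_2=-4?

The intervention sets N_2=-4 in all 4 units regardless of N_1. Recomputing N_3 per unit gives 5, 3, 0, -3; average 1.25.
Conditioning on N_2=-4 selects the 3 unit(s) with N_1 ∈ {4, 1, -2}. Their N_3 values: 3, 0, -3. Mean = 0.
Difference = 1.25 − 0 = 1.25.

1.25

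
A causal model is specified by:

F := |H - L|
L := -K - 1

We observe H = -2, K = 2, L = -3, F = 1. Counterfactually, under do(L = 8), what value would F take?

The intervention breaks the incoming arrows to L: L := -K - 1 no longer applies, and L = 8.
F = |H - L|  [with H=-2, L=8]  = 10

10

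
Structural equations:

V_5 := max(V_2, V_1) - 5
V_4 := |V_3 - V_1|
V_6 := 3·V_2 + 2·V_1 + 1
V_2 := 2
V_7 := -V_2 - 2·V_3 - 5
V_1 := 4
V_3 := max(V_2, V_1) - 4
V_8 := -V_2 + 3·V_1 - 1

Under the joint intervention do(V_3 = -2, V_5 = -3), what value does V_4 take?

The joint intervention fixes V_3 = -2, V_5 = -3, removing each variable's own equation.
V_4 = |V_3 - V_1|  [with V_3=-2, V_1=4]  = 6

6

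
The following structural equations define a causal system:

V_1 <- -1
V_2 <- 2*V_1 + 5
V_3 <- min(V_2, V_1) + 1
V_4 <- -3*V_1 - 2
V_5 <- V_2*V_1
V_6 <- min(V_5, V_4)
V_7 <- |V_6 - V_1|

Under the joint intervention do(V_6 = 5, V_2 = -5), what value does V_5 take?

5

The joint intervention fixes V_6 = 5, V_2 = -5, removing each variable's own equation.
V_5 = V_2*V_1  [with V_2=-5, V_1=-1]  = 5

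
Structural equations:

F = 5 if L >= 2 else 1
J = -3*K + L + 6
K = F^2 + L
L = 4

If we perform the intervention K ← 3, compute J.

The intervention breaks the incoming arrows to K: K = F^2 + L no longer applies, and K = 3.
J = -3*K + L + 6  [with K=3, L=4]  = 1

1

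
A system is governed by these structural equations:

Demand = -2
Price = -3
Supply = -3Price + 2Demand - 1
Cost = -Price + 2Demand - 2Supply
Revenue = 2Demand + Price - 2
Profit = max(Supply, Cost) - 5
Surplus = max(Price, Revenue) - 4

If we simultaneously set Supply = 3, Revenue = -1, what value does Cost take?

-7

The joint intervention fixes Supply = 3, Revenue = -1, removing each variable's own equation.
Cost = -Price + 2Demand - 2Supply  [with Price=-3, Demand=-2, Supply=3]  = -7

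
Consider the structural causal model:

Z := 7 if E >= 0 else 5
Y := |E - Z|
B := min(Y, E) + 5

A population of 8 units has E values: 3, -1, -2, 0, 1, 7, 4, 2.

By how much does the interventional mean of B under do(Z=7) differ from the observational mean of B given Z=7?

Under do(Z=7), Z's equation is replaced by Z=7 for every unit. Per-unit B: 8, 4, 3, 5, 6, 5, 8, 7. Mean = 5.75.
E[B|Z=7] averages over only the 6 units with Z=7 (E = 3, 0, 1, 7, 4, 2): B = 8, 5, 6, 5, 8, 7, mean 6.5.
Difference = 5.75 − 6.5 = -0.75.

-0.75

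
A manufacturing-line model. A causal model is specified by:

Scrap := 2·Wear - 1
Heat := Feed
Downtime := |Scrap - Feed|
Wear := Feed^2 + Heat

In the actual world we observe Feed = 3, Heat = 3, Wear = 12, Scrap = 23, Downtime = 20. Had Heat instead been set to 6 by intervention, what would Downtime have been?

26

do(Heat=6) replaces the equation Heat := Feed with the constant Heat = 6.
Wear = Feed^2 + Heat  [with Feed=3, Heat=6]  = 15
Scrap = 2·Wear - 1  [with Wear=15]  = 29
Downtime = |Scrap - Feed|  [with Scrap=29, Feed=3]  = 26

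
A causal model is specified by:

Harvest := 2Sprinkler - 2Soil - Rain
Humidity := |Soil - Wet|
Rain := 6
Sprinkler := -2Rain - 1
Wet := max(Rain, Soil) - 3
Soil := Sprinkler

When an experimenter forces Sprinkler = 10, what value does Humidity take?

3

do(Sprinkler=10) replaces the equation Sprinkler := -2Rain - 1 with the constant Sprinkler = 10.
Soil = Sprinkler  [with Sprinkler=10]  = 10
Wet = max(Rain, Soil) - 3  [with Rain=6, Soil=10]  = 7
Humidity = |Soil - Wet|  [with Soil=10, Wet=7]  = 3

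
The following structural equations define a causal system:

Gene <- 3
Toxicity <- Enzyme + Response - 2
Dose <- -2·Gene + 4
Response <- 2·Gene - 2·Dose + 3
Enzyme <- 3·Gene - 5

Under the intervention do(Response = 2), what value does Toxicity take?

Intervening sets Response = 2 and removes its equation (Response <- 2·Gene - 2·Dose + 3).
Enzyme = 3·Gene - 5  [with Gene=3]  = 4
Toxicity = Enzyme + Response - 2  [with Enzyme=4, Response=2]  = 4

4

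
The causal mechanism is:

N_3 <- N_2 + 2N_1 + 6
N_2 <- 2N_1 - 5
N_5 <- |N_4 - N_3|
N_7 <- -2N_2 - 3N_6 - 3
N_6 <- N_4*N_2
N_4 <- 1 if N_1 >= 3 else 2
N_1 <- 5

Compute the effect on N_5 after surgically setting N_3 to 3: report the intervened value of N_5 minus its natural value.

do(N_3=3) replaces the equation N_3 <- N_2 + 2N_1 + 6 with the constant N_3 = 3.
N_4 = 1 if N_1 >= 3 else 2  [with N_1=5]  = 1
N_5 = |N_4 - N_3|  [with N_4=1, N_3=3]  = 2
Without intervention: N_2 = 2N_1 - 5  [with N_1=5]  = 5; N_3 = N_2 + 2N_1 + 6  [with N_2=5, N_1=5]  = 21; N_4 = 1 if N_1 >= 3 else 2  [with N_1=5]  = 1; N_5 = |N_4 - N_3|  [with N_4=1, N_3=21]  = 20.
Change = 2 − 20 = -18.

-18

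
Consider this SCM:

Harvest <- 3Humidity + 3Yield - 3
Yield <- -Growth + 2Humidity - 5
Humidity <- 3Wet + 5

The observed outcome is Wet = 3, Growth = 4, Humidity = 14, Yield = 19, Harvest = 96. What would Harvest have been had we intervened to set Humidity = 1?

-21

do(Humidity=1) replaces the equation Humidity <- 3Wet + 5 with the constant Humidity = 1.
Yield = -Growth + 2Humidity - 5  [with Growth=4, Humidity=1]  = -7
Harvest = 3Humidity + 3Yield - 3  [with Humidity=1, Yield=-7]  = -21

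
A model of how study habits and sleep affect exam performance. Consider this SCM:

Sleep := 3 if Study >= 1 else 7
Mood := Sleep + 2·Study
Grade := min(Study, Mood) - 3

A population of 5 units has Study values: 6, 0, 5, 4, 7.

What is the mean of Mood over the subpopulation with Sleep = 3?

E[Mood|Sleep=3] averages over only the 4 units with Sleep=3 (Study = 6, 5, 4, 7): Mood = 15, 13, 11, 17, mean 14.

14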